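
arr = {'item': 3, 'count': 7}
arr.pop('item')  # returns 3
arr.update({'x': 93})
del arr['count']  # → {'x': 93}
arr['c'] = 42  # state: {'x': 93, 'c': 42}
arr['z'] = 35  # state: {'x': 93, 'c': 42, 'z': 35}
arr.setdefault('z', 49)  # 35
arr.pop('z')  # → 35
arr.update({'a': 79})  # {'x': 93, 'c': 42, 'a': 79}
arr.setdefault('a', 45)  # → 79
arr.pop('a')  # 79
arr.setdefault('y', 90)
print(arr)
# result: {'x': 93, 'c': 42, 'y': 90}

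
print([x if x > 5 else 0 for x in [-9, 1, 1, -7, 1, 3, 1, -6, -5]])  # [0, 0, 0, 0, 0, 0, 0, 0, 0]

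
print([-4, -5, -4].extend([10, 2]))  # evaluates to None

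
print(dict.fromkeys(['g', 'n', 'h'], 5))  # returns {'g': 5, 'n': 5, 'h': 5}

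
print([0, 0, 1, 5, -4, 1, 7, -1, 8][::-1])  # [8, -1, 7, 1, -4, 5, 1, 0, 0]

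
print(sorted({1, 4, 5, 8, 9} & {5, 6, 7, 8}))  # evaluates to [5, 8]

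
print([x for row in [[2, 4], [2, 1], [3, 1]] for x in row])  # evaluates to [2, 4, 2, 1, 3, 1]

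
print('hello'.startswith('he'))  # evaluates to True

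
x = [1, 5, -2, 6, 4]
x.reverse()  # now [4, 6, -2, 5, 1]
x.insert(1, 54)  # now [4, 54, 6, -2, 5, 1]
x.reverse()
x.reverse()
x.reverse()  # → [1, 5, -2, 6, 54, 4]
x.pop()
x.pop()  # 54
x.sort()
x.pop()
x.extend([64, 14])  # [-2, 1, 5, 64, 14]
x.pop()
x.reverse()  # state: [64, 5, 1, -2]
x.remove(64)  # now [5, 1, -2]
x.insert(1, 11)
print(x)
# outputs [5, 11, 1, -2]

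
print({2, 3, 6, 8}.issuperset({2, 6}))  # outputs True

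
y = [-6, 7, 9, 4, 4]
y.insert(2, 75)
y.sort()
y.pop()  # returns 75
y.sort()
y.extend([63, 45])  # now [-6, 4, 4, 7, 9, 63, 45]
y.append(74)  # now [-6, 4, 4, 7, 9, 63, 45, 74]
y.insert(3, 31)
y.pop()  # 74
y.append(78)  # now [-6, 4, 4, 31, 7, 9, 63, 45, 78]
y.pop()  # 78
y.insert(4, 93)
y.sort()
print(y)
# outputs [-6, 4, 4, 7, 9, 31, 45, 63, 93]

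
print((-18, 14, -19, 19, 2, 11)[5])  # 11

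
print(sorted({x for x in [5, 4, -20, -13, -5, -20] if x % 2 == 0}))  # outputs [-20, 4]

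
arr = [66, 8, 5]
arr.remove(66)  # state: [8, 5]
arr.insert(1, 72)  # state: [8, 72, 5]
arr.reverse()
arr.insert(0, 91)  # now [91, 5, 72, 8]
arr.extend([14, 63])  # [91, 5, 72, 8, 14, 63]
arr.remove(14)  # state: [91, 5, 72, 8, 63]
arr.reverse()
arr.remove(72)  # [63, 8, 5, 91]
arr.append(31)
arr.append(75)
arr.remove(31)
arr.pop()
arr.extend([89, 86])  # [63, 8, 5, 91, 89, 86]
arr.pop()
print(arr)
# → [63, 8, 5, 91, 89]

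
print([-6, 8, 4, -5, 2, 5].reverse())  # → None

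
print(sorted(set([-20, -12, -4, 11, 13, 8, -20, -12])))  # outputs [-20, -12, -4, 8, 11, 13]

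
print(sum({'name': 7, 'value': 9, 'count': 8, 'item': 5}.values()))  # 29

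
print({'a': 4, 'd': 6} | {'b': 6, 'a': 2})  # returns {'a': 2, 'd': 6, 'b': 6}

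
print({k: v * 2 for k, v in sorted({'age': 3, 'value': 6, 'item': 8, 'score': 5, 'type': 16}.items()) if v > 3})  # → {'item': 16, 'score': 10, 'type': 32, 'value': 12}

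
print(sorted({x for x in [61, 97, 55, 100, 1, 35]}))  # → [1, 35, 55, 61, 97, 100]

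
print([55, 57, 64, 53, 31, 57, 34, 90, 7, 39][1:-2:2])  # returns [57, 53, 57, 90]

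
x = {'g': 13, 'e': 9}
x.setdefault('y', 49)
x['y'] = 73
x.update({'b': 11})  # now {'g': 13, 'e': 9, 'y': 73, 'b': 11}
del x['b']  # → {'g': 13, 'e': 9, 'y': 73}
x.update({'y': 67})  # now {'g': 13, 'e': 9, 'y': 67}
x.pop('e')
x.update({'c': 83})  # {'g': 13, 'y': 67, 'c': 83}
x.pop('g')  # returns 13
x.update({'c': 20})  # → {'y': 67, 'c': 20}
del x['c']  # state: {'y': 67}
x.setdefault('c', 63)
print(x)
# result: {'y': 67, 'c': 63}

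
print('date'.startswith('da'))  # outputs True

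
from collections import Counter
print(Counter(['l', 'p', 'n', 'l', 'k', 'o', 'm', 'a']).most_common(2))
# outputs [('l', 2), ('p', 1)]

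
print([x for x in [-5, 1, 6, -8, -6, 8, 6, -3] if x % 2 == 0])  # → [6, -8, -6, 8, 6]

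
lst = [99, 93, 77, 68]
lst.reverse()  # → [68, 77, 93, 99]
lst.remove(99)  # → [68, 77, 93]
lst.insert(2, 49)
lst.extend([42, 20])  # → [68, 77, 49, 93, 42, 20]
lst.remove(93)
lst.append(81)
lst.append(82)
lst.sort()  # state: [20, 42, 49, 68, 77, 81, 82]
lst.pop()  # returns 82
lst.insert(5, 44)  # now [20, 42, 49, 68, 77, 44, 81]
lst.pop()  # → 81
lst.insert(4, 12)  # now [20, 42, 49, 68, 12, 77, 44]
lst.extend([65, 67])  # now [20, 42, 49, 68, 12, 77, 44, 65, 67]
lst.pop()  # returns 67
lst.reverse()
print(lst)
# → [65, 44, 77, 12, 68, 49, 42, 20]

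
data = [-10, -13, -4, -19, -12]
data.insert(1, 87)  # [-10, 87, -13, -4, -19, -12]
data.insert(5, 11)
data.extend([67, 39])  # [-10, 87, -13, -4, -19, 11, -12, 67, 39]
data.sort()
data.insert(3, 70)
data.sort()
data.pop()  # 87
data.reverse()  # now [70, 67, 39, 11, -4, -10, -12, -13, -19]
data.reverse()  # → [-19, -13, -12, -10, -4, 11, 39, 67, 70]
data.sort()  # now [-19, -13, -12, -10, -4, 11, 39, 67, 70]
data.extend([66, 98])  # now [-19, -13, -12, -10, -4, 11, 39, 67, 70, 66, 98]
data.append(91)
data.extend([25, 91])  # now [-19, -13, -12, -10, -4, 11, 39, 67, 70, 66, 98, 91, 25, 91]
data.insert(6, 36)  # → [-19, -13, -12, -10, -4, 11, 36, 39, 67, 70, 66, 98, 91, 25, 91]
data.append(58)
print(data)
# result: [-19, -13, -12, -10, -4, 11, 36, 39, 67, 70, 66, 98, 91, 25, 91, 58]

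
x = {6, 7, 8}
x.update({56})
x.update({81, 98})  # {6, 7, 8, 56, 81, 98}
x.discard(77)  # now {6, 7, 8, 56, 81, 98}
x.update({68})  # {6, 7, 8, 56, 68, 81, 98}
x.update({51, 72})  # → {6, 7, 8, 51, 56, 68, 72, 81, 98}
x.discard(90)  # {6, 7, 8, 51, 56, 68, 72, 81, 98}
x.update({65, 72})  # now {6, 7, 8, 51, 56, 65, 68, 72, 81, 98}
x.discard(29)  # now {6, 7, 8, 51, 56, 65, 68, 72, 81, 98}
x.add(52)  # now {6, 7, 8, 51, 52, 56, 65, 68, 72, 81, 98}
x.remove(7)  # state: {6, 8, 51, 52, 56, 65, 68, 72, 81, 98}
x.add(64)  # {6, 8, 51, 52, 56, 64, 65, 68, 72, 81, 98}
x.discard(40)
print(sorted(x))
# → [6, 8, 51, 52, 56, 64, 65, 68, 72, 81, 98]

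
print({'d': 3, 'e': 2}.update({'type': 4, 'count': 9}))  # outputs None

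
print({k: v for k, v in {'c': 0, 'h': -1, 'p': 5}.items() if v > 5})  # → {}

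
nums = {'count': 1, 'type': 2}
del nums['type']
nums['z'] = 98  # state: {'count': 1, 'z': 98}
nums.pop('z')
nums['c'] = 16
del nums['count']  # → {'c': 16}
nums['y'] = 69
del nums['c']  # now {'y': 69}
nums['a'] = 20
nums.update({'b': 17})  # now {'y': 69, 'a': 20, 'b': 17}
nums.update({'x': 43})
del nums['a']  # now {'y': 69, 'b': 17, 'x': 43}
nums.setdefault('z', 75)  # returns 75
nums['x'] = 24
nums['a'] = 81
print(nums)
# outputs {'y': 69, 'b': 17, 'x': 24, 'z': 75, 'a': 81}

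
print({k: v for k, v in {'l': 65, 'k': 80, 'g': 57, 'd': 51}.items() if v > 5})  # {'l': 65, 'k': 80, 'g': 57, 'd': 51}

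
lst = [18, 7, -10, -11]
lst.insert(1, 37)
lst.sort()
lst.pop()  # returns 37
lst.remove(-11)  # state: [-10, 7, 18]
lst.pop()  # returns 18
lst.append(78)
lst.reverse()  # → [78, 7, -10]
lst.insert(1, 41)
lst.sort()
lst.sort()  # [-10, 7, 41, 78]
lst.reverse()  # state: [78, 41, 7, -10]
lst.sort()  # [-10, 7, 41, 78]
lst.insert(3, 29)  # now [-10, 7, 41, 29, 78]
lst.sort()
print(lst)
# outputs [-10, 7, 29, 41, 78]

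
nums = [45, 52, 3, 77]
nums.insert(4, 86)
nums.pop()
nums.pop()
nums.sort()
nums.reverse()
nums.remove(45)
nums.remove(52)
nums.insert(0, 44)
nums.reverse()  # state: [3, 44]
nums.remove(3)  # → [44]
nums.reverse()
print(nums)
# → [44]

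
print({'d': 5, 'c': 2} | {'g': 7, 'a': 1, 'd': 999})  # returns {'d': 999, 'c': 2, 'g': 7, 'a': 1}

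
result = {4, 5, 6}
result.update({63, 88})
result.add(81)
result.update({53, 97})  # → {4, 5, 6, 53, 63, 81, 88, 97}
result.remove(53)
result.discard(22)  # {4, 5, 6, 63, 81, 88, 97}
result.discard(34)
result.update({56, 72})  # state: {4, 5, 6, 56, 63, 72, 81, 88, 97}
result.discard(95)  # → {4, 5, 6, 56, 63, 72, 81, 88, 97}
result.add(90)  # {4, 5, 6, 56, 63, 72, 81, 88, 90, 97}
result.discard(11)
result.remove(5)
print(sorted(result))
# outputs [4, 6, 56, 63, 72, 81, 88, 90, 97]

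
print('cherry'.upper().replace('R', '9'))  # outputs CHE99Y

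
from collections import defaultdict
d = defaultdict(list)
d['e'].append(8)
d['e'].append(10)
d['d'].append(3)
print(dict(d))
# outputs {'e': [8, 10], 'd': [3]}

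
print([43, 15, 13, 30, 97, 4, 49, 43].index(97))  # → 4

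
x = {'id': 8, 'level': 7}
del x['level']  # {'id': 8}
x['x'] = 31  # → {'id': 8, 'x': 31}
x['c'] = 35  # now {'id': 8, 'x': 31, 'c': 35}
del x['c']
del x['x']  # {'id': 8}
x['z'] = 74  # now {'id': 8, 'z': 74}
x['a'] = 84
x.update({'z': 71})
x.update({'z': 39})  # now {'id': 8, 'z': 39, 'a': 84}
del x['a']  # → {'id': 8, 'z': 39}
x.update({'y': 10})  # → {'id': 8, 'z': 39, 'y': 10}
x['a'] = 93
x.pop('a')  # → 93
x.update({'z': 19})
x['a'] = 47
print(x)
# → {'id': 8, 'z': 19, 'y': 10, 'a': 47}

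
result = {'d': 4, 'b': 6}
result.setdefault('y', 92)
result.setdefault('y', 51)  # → 92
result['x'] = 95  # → {'d': 4, 'b': 6, 'y': 92, 'x': 95}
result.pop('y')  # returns 92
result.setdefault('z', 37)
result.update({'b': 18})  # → {'d': 4, 'b': 18, 'x': 95, 'z': 37}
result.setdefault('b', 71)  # 18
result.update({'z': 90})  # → {'d': 4, 'b': 18, 'x': 95, 'z': 90}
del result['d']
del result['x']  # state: {'b': 18, 'z': 90}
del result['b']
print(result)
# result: {'z': 90}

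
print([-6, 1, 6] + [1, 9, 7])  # [-6, 1, 6, 1, 9, 7]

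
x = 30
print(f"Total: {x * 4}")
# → Total: 120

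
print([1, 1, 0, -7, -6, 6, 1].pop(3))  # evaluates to -7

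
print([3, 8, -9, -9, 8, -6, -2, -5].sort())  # None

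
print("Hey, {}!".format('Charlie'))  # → Hey, Charlie!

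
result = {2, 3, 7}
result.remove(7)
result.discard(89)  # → {2, 3}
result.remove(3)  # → {2}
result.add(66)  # {2, 66}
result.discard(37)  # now {2, 66}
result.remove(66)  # {2}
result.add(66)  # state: {2, 66}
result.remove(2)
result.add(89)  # {66, 89}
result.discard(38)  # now {66, 89}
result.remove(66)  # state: {89}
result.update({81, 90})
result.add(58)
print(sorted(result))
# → [58, 81, 89, 90]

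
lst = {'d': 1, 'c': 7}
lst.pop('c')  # 7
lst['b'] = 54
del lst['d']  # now {'b': 54}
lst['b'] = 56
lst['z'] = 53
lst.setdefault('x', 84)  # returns 84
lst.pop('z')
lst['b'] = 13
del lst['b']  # {'x': 84}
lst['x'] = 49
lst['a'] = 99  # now {'x': 49, 'a': 99}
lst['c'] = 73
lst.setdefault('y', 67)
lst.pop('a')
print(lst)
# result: {'x': 49, 'c': 73, 'y': 67}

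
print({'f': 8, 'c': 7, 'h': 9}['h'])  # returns 9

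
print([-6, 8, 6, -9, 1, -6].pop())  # -6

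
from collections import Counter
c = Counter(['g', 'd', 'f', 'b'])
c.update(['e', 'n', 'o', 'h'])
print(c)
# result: Counter({'g': 1, 'd': 1, 'f': 1, 'b': 1, 'e': 1, 'n': 1, 'o': 1, 'h': 1})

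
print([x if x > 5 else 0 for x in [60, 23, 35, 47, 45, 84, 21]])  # [60, 23, 35, 47, 45, 84, 21]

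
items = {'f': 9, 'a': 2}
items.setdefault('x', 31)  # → 31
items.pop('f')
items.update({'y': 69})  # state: {'a': 2, 'x': 31, 'y': 69}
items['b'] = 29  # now {'a': 2, 'x': 31, 'y': 69, 'b': 29}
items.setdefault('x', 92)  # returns 31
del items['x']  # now {'a': 2, 'y': 69, 'b': 29}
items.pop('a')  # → 2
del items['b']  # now {'y': 69}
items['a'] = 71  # {'y': 69, 'a': 71}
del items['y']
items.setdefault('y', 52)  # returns 52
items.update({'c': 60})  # {'a': 71, 'y': 52, 'c': 60}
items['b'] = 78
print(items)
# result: {'a': 71, 'y': 52, 'c': 60, 'b': 78}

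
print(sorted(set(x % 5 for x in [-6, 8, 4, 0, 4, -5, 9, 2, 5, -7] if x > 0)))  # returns [0, 2, 3, 4]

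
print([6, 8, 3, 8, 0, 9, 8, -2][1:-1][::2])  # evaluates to [8, 8, 9]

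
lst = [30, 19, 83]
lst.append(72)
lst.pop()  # 72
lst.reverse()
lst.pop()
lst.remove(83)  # [19]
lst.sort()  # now [19]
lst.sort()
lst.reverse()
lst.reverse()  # [19]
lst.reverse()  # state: [19]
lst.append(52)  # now [19, 52]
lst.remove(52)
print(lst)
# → [19]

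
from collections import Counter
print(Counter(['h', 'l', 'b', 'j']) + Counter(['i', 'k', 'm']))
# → Counter({'h': 1, 'l': 1, 'b': 1, 'j': 1, 'i': 1, 'k': 1, 'm': 1})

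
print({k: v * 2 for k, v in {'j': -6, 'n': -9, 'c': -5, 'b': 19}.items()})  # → {'j': -12, 'n': -18, 'c': -10, 'b': 38}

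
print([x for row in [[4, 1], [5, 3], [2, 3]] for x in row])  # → [4, 1, 5, 3, 2, 3]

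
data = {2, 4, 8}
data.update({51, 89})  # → {2, 4, 8, 51, 89}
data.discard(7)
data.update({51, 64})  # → {2, 4, 8, 51, 64, 89}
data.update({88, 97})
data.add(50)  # {2, 4, 8, 50, 51, 64, 88, 89, 97}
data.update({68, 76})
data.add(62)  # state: {2, 4, 8, 50, 51, 62, 64, 68, 76, 88, 89, 97}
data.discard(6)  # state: {2, 4, 8, 50, 51, 62, 64, 68, 76, 88, 89, 97}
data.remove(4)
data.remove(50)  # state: {2, 8, 51, 62, 64, 68, 76, 88, 89, 97}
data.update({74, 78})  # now {2, 8, 51, 62, 64, 68, 74, 76, 78, 88, 89, 97}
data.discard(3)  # {2, 8, 51, 62, 64, 68, 74, 76, 78, 88, 89, 97}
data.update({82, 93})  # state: {2, 8, 51, 62, 64, 68, 74, 76, 78, 82, 88, 89, 93, 97}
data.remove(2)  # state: {8, 51, 62, 64, 68, 74, 76, 78, 82, 88, 89, 93, 97}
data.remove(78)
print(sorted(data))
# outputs [8, 51, 62, 64, 68, 74, 76, 82, 88, 89, 93, 97]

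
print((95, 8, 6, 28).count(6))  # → 1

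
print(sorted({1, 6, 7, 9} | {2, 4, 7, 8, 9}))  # [1, 2, 4, 6, 7, 8, 9]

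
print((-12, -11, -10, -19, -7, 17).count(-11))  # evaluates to 1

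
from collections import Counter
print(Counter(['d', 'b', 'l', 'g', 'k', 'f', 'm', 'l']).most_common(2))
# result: [('l', 2), ('d', 1)]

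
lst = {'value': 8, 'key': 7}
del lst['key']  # {'value': 8}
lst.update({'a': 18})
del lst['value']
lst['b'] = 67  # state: {'a': 18, 'b': 67}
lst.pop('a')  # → 18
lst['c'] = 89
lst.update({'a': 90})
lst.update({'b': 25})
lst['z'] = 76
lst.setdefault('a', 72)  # 90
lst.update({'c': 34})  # {'b': 25, 'c': 34, 'a': 90, 'z': 76}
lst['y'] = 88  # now {'b': 25, 'c': 34, 'a': 90, 'z': 76, 'y': 88}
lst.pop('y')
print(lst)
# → {'b': 25, 'c': 34, 'a': 90, 'z': 76}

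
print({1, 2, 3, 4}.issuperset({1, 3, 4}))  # True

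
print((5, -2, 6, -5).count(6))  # 1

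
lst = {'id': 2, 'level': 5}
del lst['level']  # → {'id': 2}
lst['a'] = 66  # {'id': 2, 'a': 66}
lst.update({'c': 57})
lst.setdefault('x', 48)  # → 48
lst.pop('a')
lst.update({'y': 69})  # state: {'id': 2, 'c': 57, 'x': 48, 'y': 69}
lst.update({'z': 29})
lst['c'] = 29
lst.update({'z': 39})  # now {'id': 2, 'c': 29, 'x': 48, 'y': 69, 'z': 39}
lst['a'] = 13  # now {'id': 2, 'c': 29, 'x': 48, 'y': 69, 'z': 39, 'a': 13}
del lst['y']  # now {'id': 2, 'c': 29, 'x': 48, 'z': 39, 'a': 13}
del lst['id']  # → {'c': 29, 'x': 48, 'z': 39, 'a': 13}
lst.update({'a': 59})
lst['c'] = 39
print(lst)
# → {'c': 39, 'x': 48, 'z': 39, 'a': 59}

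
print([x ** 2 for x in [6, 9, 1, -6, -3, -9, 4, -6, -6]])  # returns [36, 81, 1, 36, 9, 81, 16, 36, 36]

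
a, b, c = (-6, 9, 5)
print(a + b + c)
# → 8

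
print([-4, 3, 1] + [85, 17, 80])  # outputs [-4, 3, 1, 85, 17, 80]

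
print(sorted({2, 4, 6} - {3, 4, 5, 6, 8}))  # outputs [2]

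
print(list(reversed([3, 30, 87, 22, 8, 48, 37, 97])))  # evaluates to [97, 37, 48, 8, 22, 87, 30, 3]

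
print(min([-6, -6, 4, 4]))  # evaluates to -6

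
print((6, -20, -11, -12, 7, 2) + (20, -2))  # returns (6, -20, -11, -12, 7, 2, 20, -2)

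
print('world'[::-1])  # dlrow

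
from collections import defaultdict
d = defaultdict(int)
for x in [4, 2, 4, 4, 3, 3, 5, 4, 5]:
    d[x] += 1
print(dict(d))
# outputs {4: 4, 2: 1, 3: 2, 5: 2}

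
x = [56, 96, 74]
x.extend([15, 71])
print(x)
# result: [56, 96, 74, 15, 71]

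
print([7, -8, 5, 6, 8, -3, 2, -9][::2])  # [7, 5, 8, 2]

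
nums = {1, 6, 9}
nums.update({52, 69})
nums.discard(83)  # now {1, 6, 9, 52, 69}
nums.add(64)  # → {1, 6, 9, 52, 64, 69}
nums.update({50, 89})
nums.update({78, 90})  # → {1, 6, 9, 50, 52, 64, 69, 78, 89, 90}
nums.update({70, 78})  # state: {1, 6, 9, 50, 52, 64, 69, 70, 78, 89, 90}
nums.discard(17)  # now {1, 6, 9, 50, 52, 64, 69, 70, 78, 89, 90}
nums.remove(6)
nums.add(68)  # {1, 9, 50, 52, 64, 68, 69, 70, 78, 89, 90}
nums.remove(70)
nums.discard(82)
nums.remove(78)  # {1, 9, 50, 52, 64, 68, 69, 89, 90}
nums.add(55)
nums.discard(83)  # {1, 9, 50, 52, 55, 64, 68, 69, 89, 90}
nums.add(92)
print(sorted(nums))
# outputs [1, 9, 50, 52, 55, 64, 68, 69, 89, 90, 92]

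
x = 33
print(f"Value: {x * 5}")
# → Value: 165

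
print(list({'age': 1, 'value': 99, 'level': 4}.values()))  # [1, 99, 4]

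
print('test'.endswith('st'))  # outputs True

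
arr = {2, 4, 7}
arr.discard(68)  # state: {2, 4, 7}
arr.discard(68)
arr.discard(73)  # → {2, 4, 7}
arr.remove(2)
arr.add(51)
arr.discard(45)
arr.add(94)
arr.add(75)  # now {4, 7, 51, 75, 94}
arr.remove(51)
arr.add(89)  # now {4, 7, 75, 89, 94}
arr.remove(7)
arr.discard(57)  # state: {4, 75, 89, 94}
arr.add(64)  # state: {4, 64, 75, 89, 94}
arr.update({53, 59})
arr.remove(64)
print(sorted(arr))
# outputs [4, 53, 59, 75, 89, 94]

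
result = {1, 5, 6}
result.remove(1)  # {5, 6}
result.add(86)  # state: {5, 6, 86}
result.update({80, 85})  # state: {5, 6, 80, 85, 86}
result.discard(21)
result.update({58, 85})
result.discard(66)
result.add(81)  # {5, 6, 58, 80, 81, 85, 86}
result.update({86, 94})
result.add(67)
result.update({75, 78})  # {5, 6, 58, 67, 75, 78, 80, 81, 85, 86, 94}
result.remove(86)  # {5, 6, 58, 67, 75, 78, 80, 81, 85, 94}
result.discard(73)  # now {5, 6, 58, 67, 75, 78, 80, 81, 85, 94}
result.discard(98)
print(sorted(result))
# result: [5, 6, 58, 67, 75, 78, 80, 81, 85, 94]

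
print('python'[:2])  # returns py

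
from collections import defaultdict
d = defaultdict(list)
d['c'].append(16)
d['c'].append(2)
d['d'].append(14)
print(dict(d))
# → {'c': [16, 2], 'd': [14]}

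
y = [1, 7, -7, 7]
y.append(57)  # [1, 7, -7, 7, 57]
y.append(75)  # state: [1, 7, -7, 7, 57, 75]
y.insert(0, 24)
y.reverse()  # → [75, 57, 7, -7, 7, 1, 24]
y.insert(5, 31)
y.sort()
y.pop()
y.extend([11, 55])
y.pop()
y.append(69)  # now [-7, 1, 7, 7, 24, 31, 57, 11, 69]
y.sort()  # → [-7, 1, 7, 7, 11, 24, 31, 57, 69]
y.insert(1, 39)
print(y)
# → [-7, 39, 1, 7, 7, 11, 24, 31, 57, 69]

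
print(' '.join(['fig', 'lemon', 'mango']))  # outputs fig lemon mango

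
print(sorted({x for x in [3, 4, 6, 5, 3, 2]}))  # [2, 3, 4, 5, 6]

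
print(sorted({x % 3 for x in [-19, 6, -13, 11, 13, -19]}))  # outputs [0, 1, 2]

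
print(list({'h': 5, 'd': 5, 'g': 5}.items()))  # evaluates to [('h', 5), ('d', 5), ('g', 5)]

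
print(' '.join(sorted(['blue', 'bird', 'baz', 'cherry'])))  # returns baz bird blue cherry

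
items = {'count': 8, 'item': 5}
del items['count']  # {'item': 5}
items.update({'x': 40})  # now {'item': 5, 'x': 40}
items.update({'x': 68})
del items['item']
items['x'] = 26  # {'x': 26}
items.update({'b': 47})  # {'x': 26, 'b': 47}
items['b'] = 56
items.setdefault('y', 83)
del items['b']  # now {'x': 26, 'y': 83}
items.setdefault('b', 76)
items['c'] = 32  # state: {'x': 26, 'y': 83, 'b': 76, 'c': 32}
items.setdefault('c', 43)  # 32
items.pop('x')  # 26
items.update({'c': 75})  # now {'y': 83, 'b': 76, 'c': 75}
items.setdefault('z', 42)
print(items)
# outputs {'y': 83, 'b': 76, 'c': 75, 'z': 42}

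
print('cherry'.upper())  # CHERRY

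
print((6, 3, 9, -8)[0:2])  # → (6, 3)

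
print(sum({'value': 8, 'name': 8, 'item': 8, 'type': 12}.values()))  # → 36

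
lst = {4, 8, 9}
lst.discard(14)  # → {4, 8, 9}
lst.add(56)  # {4, 8, 9, 56}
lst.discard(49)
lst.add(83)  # {4, 8, 9, 56, 83}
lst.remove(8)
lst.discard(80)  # {4, 9, 56, 83}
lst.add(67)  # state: {4, 9, 56, 67, 83}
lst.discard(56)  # {4, 9, 67, 83}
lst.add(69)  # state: {4, 9, 67, 69, 83}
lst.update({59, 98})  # {4, 9, 59, 67, 69, 83, 98}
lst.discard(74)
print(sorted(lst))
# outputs [4, 9, 59, 67, 69, 83, 98]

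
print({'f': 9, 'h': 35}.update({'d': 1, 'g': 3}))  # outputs None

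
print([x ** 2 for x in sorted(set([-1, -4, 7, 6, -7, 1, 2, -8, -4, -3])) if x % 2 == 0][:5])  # [64, 16, 4, 36]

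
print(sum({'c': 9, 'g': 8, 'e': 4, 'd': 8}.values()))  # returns 29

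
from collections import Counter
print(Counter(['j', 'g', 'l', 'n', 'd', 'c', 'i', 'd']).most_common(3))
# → [('d', 2), ('j', 1), ('g', 1)]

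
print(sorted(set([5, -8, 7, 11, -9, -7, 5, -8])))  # [-9, -8, -7, 5, 7, 11]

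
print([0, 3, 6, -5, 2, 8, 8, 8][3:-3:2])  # [-5]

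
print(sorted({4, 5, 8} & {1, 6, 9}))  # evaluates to []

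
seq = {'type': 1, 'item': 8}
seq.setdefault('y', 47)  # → 47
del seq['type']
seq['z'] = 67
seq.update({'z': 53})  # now {'item': 8, 'y': 47, 'z': 53}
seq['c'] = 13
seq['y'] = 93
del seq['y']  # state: {'item': 8, 'z': 53, 'c': 13}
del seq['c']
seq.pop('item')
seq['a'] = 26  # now {'z': 53, 'a': 26}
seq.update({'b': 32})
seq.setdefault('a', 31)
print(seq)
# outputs {'z': 53, 'a': 26, 'b': 32}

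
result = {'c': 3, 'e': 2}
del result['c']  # {'e': 2}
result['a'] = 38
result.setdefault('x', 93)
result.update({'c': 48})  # {'e': 2, 'a': 38, 'x': 93, 'c': 48}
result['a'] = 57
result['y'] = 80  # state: {'e': 2, 'a': 57, 'x': 93, 'c': 48, 'y': 80}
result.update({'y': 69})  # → {'e': 2, 'a': 57, 'x': 93, 'c': 48, 'y': 69}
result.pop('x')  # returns 93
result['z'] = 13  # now {'e': 2, 'a': 57, 'c': 48, 'y': 69, 'z': 13}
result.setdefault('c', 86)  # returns 48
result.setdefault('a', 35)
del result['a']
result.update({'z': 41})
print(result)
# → {'e': 2, 'c': 48, 'y': 69, 'z': 41}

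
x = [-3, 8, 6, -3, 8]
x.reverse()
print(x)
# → [8, -3, 6, 8, -3]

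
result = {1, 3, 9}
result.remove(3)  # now {1, 9}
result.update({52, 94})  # {1, 9, 52, 94}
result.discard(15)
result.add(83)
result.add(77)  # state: {1, 9, 52, 77, 83, 94}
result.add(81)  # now {1, 9, 52, 77, 81, 83, 94}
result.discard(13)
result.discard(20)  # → {1, 9, 52, 77, 81, 83, 94}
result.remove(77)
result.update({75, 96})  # {1, 9, 52, 75, 81, 83, 94, 96}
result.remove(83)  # {1, 9, 52, 75, 81, 94, 96}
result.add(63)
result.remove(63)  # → {1, 9, 52, 75, 81, 94, 96}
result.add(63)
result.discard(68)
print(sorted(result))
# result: [1, 9, 52, 63, 75, 81, 94, 96]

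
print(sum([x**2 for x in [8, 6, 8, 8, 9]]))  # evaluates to 309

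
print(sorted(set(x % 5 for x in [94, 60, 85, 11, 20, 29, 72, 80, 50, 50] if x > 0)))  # [0, 1, 2, 4]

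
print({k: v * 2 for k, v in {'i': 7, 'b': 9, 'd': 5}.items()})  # {'i': 14, 'b': 18, 'd': 10}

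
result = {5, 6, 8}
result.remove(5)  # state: {6, 8}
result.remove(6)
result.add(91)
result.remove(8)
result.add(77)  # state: {77, 91}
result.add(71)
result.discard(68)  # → {71, 77, 91}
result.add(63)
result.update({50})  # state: {50, 63, 71, 77, 91}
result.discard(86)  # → {50, 63, 71, 77, 91}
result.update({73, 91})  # {50, 63, 71, 73, 77, 91}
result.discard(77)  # {50, 63, 71, 73, 91}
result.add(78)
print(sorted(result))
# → [50, 63, 71, 73, 78, 91]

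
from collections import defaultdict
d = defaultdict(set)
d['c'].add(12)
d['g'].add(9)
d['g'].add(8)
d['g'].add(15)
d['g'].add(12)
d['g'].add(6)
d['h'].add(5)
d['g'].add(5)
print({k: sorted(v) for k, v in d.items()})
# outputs {'c': [12], 'g': [5, 6, 8, 9, 12, 15], 'h': [5]}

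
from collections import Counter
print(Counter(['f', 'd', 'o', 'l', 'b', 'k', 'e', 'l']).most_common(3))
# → [('l', 2), ('f', 1), ('d', 1)]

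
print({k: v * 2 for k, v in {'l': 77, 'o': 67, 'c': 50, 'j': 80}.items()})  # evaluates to {'l': 154, 'o': 134, 'c': 100, 'j': 160}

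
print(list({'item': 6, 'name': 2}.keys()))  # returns ['item', 'name']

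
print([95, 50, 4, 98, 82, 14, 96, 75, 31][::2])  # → [95, 4, 82, 96, 31]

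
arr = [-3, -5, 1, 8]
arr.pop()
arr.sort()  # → [-5, -3, 1]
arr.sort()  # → [-5, -3, 1]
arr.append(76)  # [-5, -3, 1, 76]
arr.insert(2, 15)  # [-5, -3, 15, 1, 76]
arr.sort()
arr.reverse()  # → [76, 15, 1, -3, -5]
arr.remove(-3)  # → [76, 15, 1, -5]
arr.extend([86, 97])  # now [76, 15, 1, -5, 86, 97]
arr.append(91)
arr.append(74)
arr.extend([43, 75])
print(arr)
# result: [76, 15, 1, -5, 86, 97, 91, 74, 43, 75]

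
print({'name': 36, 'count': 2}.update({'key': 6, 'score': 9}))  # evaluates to None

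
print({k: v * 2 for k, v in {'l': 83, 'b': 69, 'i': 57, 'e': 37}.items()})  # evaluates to {'l': 166, 'b': 138, 'i': 114, 'e': 74}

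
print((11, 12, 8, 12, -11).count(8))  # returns 1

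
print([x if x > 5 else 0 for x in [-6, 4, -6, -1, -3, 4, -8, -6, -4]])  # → [0, 0, 0, 0, 0, 0, 0, 0, 0]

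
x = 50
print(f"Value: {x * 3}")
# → Value: 150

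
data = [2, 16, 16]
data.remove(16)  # [2, 16]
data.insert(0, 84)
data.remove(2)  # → [84, 16]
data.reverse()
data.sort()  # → [16, 84]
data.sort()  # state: [16, 84]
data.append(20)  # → [16, 84, 20]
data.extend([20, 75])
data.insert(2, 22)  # [16, 84, 22, 20, 20, 75]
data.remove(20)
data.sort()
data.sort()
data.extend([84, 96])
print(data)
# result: [16, 20, 22, 75, 84, 84, 96]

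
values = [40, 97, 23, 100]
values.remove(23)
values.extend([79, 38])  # [40, 97, 100, 79, 38]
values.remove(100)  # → [40, 97, 79, 38]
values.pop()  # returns 38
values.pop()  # 79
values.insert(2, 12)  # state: [40, 97, 12]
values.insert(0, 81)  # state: [81, 40, 97, 12]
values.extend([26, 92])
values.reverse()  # [92, 26, 12, 97, 40, 81]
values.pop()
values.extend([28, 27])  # [92, 26, 12, 97, 40, 28, 27]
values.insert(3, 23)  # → [92, 26, 12, 23, 97, 40, 28, 27]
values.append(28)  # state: [92, 26, 12, 23, 97, 40, 28, 27, 28]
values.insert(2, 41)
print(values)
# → [92, 26, 41, 12, 23, 97, 40, 28, 27, 28]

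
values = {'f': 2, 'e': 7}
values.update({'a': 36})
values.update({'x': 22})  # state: {'f': 2, 'e': 7, 'a': 36, 'x': 22}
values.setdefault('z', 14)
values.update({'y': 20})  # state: {'f': 2, 'e': 7, 'a': 36, 'x': 22, 'z': 14, 'y': 20}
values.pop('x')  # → 22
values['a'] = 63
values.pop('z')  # 14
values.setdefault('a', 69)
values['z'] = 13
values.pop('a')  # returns 63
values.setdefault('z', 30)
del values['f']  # {'e': 7, 'y': 20, 'z': 13}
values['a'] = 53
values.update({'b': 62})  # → {'e': 7, 'y': 20, 'z': 13, 'a': 53, 'b': 62}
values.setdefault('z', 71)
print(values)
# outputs {'e': 7, 'y': 20, 'z': 13, 'a': 53, 'b': 62}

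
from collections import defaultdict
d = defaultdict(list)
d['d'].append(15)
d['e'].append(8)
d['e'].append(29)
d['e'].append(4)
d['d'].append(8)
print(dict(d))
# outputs {'d': [15, 8], 'e': [8, 29, 4]}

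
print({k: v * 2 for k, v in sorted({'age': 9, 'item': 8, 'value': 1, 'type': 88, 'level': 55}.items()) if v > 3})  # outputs {'age': 18, 'item': 16, 'level': 110, 'type': 176}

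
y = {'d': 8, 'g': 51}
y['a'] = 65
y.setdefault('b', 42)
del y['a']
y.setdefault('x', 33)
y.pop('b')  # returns 42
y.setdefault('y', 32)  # 32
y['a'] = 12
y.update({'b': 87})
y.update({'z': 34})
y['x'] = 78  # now {'d': 8, 'g': 51, 'x': 78, 'y': 32, 'a': 12, 'b': 87, 'z': 34}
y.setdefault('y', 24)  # 32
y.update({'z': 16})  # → {'d': 8, 'g': 51, 'x': 78, 'y': 32, 'a': 12, 'b': 87, 'z': 16}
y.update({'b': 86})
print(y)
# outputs {'d': 8, 'g': 51, 'x': 78, 'y': 32, 'a': 12, 'b': 86, 'z': 16}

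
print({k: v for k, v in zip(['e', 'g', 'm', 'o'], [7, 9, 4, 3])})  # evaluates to {'e': 7, 'g': 9, 'm': 4, 'o': 3}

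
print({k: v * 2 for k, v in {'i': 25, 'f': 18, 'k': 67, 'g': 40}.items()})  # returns {'i': 50, 'f': 36, 'k': 134, 'g': 80}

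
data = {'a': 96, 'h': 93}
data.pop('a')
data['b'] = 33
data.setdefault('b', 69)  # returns 33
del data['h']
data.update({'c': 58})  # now {'b': 33, 'c': 58}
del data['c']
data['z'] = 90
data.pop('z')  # 90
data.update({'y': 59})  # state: {'b': 33, 'y': 59}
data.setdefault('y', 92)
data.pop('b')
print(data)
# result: {'y': 59}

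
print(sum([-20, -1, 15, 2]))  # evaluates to -4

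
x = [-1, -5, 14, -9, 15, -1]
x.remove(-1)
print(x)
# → [-5, 14, -9, 15, -1]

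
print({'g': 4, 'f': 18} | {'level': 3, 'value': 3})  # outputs {'g': 4, 'f': 18, 'level': 3, 'value': 3}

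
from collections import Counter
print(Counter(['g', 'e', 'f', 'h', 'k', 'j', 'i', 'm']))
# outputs Counter({'g': 1, 'e': 1, 'f': 1, 'h': 1, 'k': 1, 'j': 1, 'i': 1, 'm': 1})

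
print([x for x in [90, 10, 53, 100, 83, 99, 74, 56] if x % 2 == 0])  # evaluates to [90, 10, 100, 74, 56]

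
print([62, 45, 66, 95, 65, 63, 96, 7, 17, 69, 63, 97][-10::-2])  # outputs [66, 62]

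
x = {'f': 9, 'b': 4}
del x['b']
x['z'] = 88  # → {'f': 9, 'z': 88}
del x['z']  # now {'f': 9}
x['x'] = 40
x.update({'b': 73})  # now {'f': 9, 'x': 40, 'b': 73}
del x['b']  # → {'f': 9, 'x': 40}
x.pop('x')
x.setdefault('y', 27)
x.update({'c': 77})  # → {'f': 9, 'y': 27, 'c': 77}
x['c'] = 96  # {'f': 9, 'y': 27, 'c': 96}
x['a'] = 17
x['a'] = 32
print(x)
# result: {'f': 9, 'y': 27, 'c': 96, 'a': 32}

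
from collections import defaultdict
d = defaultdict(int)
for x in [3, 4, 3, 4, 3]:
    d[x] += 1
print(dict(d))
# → {3: 3, 4: 2}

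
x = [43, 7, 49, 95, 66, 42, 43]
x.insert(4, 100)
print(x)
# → [43, 7, 49, 95, 100, 66, 42, 43]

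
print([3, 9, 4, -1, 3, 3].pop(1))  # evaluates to 9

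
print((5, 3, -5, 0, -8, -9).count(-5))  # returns 1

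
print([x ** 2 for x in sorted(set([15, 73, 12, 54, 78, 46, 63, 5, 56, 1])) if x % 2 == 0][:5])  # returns [144, 2116, 2916, 3136, 6084]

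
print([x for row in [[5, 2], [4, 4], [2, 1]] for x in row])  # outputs [5, 2, 4, 4, 2, 1]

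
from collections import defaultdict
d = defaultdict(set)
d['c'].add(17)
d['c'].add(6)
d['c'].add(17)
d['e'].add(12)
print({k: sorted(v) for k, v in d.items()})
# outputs {'c': [6, 17], 'e': [12]}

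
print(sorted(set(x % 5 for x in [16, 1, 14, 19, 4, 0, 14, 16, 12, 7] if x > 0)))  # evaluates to [1, 2, 4]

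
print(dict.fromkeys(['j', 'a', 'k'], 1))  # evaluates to {'j': 1, 'a': 1, 'k': 1}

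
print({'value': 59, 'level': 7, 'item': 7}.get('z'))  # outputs None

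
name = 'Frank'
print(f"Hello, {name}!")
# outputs Hello, Frank!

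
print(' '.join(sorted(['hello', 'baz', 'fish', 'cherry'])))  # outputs baz cherry fish hello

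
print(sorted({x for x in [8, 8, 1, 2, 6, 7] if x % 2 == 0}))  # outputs [2, 6, 8]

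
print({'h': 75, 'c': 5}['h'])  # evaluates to 75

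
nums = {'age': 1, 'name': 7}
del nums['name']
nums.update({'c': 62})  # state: {'age': 1, 'c': 62}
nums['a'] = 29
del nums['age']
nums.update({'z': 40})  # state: {'c': 62, 'a': 29, 'z': 40}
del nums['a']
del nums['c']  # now {'z': 40}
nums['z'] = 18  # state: {'z': 18}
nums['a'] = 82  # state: {'z': 18, 'a': 82}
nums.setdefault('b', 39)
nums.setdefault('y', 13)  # 13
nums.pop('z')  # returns 18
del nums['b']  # {'a': 82, 'y': 13}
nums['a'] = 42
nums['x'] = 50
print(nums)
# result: {'a': 42, 'y': 13, 'x': 50}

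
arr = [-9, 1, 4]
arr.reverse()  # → [4, 1, -9]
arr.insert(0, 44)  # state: [44, 4, 1, -9]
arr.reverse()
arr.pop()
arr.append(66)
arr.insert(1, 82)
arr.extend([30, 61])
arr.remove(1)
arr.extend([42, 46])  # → [-9, 82, 4, 66, 30, 61, 42, 46]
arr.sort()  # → [-9, 4, 30, 42, 46, 61, 66, 82]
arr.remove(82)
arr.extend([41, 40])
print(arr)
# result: [-9, 4, 30, 42, 46, 61, 66, 41, 40]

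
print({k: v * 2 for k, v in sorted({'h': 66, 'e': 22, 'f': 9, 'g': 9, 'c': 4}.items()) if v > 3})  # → {'c': 8, 'e': 44, 'f': 18, 'g': 18, 'h': 132}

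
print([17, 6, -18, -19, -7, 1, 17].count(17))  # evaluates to 2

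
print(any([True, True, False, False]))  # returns True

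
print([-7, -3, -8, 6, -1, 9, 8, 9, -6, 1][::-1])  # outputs [1, -6, 9, 8, 9, -1, 6, -8, -3, -7]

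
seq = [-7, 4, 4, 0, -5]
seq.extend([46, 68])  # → [-7, 4, 4, 0, -5, 46, 68]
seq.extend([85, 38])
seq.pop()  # 38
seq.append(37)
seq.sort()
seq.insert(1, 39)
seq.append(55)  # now [-7, 39, -5, 0, 4, 4, 37, 46, 68, 85, 55]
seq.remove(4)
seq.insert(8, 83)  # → [-7, 39, -5, 0, 4, 37, 46, 68, 83, 85, 55]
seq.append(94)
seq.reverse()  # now [94, 55, 85, 83, 68, 46, 37, 4, 0, -5, 39, -7]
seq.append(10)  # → [94, 55, 85, 83, 68, 46, 37, 4, 0, -5, 39, -7, 10]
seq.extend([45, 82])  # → [94, 55, 85, 83, 68, 46, 37, 4, 0, -5, 39, -7, 10, 45, 82]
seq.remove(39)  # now [94, 55, 85, 83, 68, 46, 37, 4, 0, -5, -7, 10, 45, 82]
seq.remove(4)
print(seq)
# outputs [94, 55, 85, 83, 68, 46, 37, 0, -5, -7, 10, 45, 82]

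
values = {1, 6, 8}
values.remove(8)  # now {1, 6}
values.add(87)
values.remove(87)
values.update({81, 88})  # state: {1, 6, 81, 88}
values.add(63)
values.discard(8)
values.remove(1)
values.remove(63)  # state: {6, 81, 88}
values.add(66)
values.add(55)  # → {6, 55, 66, 81, 88}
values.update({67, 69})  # {6, 55, 66, 67, 69, 81, 88}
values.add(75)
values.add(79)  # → {6, 55, 66, 67, 69, 75, 79, 81, 88}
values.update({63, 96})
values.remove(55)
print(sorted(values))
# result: [6, 63, 66, 67, 69, 75, 79, 81, 88, 96]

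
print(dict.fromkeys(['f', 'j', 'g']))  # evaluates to {'f': None, 'j': None, 'g': None}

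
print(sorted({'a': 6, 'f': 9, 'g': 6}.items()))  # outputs [('a', 6), ('f', 9), ('g', 6)]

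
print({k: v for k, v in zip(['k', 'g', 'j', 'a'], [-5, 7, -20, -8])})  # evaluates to {'k': -5, 'g': 7, 'j': -20, 'a': -8}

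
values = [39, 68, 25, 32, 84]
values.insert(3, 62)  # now [39, 68, 25, 62, 32, 84]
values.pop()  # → 84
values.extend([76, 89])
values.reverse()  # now [89, 76, 32, 62, 25, 68, 39]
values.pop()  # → 39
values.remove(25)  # [89, 76, 32, 62, 68]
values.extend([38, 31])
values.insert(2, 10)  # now [89, 76, 10, 32, 62, 68, 38, 31]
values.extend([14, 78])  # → [89, 76, 10, 32, 62, 68, 38, 31, 14, 78]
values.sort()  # [10, 14, 31, 32, 38, 62, 68, 76, 78, 89]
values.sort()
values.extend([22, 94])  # [10, 14, 31, 32, 38, 62, 68, 76, 78, 89, 22, 94]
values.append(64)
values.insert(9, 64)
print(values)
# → [10, 14, 31, 32, 38, 62, 68, 76, 78, 64, 89, 22, 94, 64]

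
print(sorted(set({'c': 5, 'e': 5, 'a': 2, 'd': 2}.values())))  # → [2, 5]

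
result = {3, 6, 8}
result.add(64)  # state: {3, 6, 8, 64}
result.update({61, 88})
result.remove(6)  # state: {3, 8, 61, 64, 88}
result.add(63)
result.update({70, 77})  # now {3, 8, 61, 63, 64, 70, 77, 88}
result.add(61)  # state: {3, 8, 61, 63, 64, 70, 77, 88}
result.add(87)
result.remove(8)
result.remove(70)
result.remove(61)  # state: {3, 63, 64, 77, 87, 88}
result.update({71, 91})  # {3, 63, 64, 71, 77, 87, 88, 91}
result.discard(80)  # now {3, 63, 64, 71, 77, 87, 88, 91}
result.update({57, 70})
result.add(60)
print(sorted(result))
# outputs [3, 57, 60, 63, 64, 70, 71, 77, 87, 88, 91]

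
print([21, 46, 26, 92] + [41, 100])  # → [21, 46, 26, 92, 41, 100]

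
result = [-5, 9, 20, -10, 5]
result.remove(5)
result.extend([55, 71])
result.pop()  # 71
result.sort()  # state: [-10, -5, 9, 20, 55]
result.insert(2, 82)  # [-10, -5, 82, 9, 20, 55]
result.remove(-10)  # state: [-5, 82, 9, 20, 55]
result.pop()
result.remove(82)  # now [-5, 9, 20]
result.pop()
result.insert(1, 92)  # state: [-5, 92, 9]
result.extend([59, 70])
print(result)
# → [-5, 92, 9, 59, 70]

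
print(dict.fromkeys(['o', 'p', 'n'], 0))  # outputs {'o': 0, 'p': 0, 'n': 0}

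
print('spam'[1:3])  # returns pa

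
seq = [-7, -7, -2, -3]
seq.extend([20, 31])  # [-7, -7, -2, -3, 20, 31]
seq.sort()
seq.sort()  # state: [-7, -7, -3, -2, 20, 31]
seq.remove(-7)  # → [-7, -3, -2, 20, 31]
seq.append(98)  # [-7, -3, -2, 20, 31, 98]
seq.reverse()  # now [98, 31, 20, -2, -3, -7]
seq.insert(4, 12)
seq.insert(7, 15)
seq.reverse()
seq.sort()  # [-7, -3, -2, 12, 15, 20, 31, 98]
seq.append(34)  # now [-7, -3, -2, 12, 15, 20, 31, 98, 34]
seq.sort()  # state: [-7, -3, -2, 12, 15, 20, 31, 34, 98]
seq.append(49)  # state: [-7, -3, -2, 12, 15, 20, 31, 34, 98, 49]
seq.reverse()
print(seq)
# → [49, 98, 34, 31, 20, 15, 12, -2, -3, -7]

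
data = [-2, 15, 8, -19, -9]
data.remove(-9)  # [-2, 15, 8, -19]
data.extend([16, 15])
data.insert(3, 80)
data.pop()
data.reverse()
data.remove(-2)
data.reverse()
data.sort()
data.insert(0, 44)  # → [44, -19, 8, 15, 16, 80]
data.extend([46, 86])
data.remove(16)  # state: [44, -19, 8, 15, 80, 46, 86]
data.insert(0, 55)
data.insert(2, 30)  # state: [55, 44, 30, -19, 8, 15, 80, 46, 86]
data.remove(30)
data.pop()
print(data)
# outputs [55, 44, -19, 8, 15, 80, 46]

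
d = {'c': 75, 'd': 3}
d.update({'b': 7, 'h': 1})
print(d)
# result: {'c': 75, 'd': 3, 'b': 7, 'h': 1}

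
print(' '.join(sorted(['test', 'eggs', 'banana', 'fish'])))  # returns banana eggs fish test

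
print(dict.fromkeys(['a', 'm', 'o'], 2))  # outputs {'a': 2, 'm': 2, 'o': 2}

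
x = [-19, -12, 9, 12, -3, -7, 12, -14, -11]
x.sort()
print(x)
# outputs [-19, -14, -12, -11, -7, -3, 9, 12, 12]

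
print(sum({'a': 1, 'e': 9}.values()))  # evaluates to 10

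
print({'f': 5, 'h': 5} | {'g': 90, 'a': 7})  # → {'f': 5, 'h': 5, 'g': 90, 'a': 7}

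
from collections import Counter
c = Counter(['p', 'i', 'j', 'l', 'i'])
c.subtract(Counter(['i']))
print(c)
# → Counter({'p': 1, 'i': 1, 'j': 1, 'l': 1})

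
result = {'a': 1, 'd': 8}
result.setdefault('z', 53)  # 53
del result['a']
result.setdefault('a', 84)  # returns 84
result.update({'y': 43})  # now {'d': 8, 'z': 53, 'a': 84, 'y': 43}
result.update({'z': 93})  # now {'d': 8, 'z': 93, 'a': 84, 'y': 43}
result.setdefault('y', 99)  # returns 43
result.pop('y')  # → 43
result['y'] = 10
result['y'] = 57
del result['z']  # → {'d': 8, 'a': 84, 'y': 57}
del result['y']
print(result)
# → {'d': 8, 'a': 84}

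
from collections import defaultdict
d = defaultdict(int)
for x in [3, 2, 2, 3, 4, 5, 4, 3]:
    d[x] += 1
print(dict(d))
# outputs {3: 3, 2: 2, 4: 2, 5: 1}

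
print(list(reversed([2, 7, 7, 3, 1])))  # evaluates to [1, 3, 7, 7, 2]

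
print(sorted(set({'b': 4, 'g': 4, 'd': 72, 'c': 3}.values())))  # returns [3, 4, 72]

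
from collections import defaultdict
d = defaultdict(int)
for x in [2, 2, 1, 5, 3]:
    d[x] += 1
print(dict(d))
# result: {2: 2, 1: 1, 5: 1, 3: 1}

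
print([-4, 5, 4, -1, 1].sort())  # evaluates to None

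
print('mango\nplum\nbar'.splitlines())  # ['mango', 'plum', 'bar']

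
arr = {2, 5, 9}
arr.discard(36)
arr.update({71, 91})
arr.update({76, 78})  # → {2, 5, 9, 71, 76, 78, 91}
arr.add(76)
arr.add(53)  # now {2, 5, 9, 53, 71, 76, 78, 91}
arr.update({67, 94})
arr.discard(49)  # {2, 5, 9, 53, 67, 71, 76, 78, 91, 94}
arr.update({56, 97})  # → {2, 5, 9, 53, 56, 67, 71, 76, 78, 91, 94, 97}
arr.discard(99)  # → {2, 5, 9, 53, 56, 67, 71, 76, 78, 91, 94, 97}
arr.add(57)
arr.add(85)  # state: {2, 5, 9, 53, 56, 57, 67, 71, 76, 78, 85, 91, 94, 97}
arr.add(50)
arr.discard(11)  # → {2, 5, 9, 50, 53, 56, 57, 67, 71, 76, 78, 85, 91, 94, 97}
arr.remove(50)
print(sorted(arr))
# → [2, 5, 9, 53, 56, 57, 67, 71, 76, 78, 85, 91, 94, 97]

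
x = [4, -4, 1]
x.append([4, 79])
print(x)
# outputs [4, -4, 1, [4, 79]]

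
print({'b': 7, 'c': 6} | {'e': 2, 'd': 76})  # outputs {'b': 7, 'c': 6, 'e': 2, 'd': 76}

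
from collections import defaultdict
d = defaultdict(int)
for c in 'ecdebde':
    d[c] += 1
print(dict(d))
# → {'e': 3, 'c': 1, 'd': 2, 'b': 1}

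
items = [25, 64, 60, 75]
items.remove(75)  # [25, 64, 60]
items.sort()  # [25, 60, 64]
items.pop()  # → 64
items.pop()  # 60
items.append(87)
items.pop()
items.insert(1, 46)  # [25, 46]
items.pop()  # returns 46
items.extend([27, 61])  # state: [25, 27, 61]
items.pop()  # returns 61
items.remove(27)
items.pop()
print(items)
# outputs []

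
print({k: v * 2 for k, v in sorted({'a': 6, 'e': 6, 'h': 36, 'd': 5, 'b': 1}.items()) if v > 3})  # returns {'a': 12, 'd': 10, 'e': 12, 'h': 72}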